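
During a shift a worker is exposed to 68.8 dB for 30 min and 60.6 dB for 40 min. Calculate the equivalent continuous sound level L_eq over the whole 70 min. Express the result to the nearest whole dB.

L_eq = 10·log₁₀[(1/T)·Σ tᵢ·10^(Lᵢ/10)] with T = 70 min.
Σ tᵢ·10^(Lᵢ/10) = 30·10^(68.8/10) + 40·10^(60.6/10) = 2.735e+08.
L_eq = 10·log₁₀(2.735e+08/70) = 65.92 dB.

66 dB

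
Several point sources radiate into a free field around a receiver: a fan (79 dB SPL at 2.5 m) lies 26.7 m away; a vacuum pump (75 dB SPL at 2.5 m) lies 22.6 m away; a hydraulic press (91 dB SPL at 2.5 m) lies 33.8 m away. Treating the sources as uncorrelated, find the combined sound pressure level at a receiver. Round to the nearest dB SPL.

69 dB SPL

First find each source's level at the receiver (point-source: −20·log₁₀(r/r_ref)), then combine on an intensity basis.
fan: 79 − 20·log₁₀(26.7/2.5) = 79 − 20.57 = 58.43 dB SPL.
vacuum pump: 75 − 20·log₁₀(22.6/2.5) = 75 − 19.12 = 55.88 dB SPL.
hydraulic press: 91 − 20·log₁₀(33.8/2.5) = 91 − 22.62 = 68.38 dB SPL.
Σ 10^(L/10) = 7.971e+06 → L_total = 10·log₁₀(7.971e+06) = 69.01 dB SPL.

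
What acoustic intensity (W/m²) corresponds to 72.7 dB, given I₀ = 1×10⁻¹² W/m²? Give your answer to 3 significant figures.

I = I₀·10^(L/10) = 10⁻¹² × 10^(72.7/10) = 10^(-4.730).

1.86e-05 W/m²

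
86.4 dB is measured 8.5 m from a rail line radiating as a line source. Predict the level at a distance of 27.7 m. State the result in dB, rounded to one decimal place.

Line-source attenuation: ΔL = 10·log₁₀(r₂/r₁) = 10·log₁₀(27.7/8.5) = 5.131 dB.
L₂ = 86.4 − 10·log₁₀(27.7/8.5) = 86.4 − 5.131 = 81.27 dB.

81.3 dB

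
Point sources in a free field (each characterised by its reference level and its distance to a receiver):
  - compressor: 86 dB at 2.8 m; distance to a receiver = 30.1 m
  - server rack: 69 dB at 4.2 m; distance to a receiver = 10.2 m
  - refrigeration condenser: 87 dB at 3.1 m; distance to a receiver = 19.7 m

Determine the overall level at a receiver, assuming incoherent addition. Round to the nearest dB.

First find each source's level at the receiver (point-source: −20·log₁₀(r/r_ref)), then combine on an intensity basis.
compressor: 86 − 20·log₁₀(30.1/2.8) = 86 − 20.63 = 65.37 dB.
server rack: 69 − 20·log₁₀(10.2/4.2) = 69 − 7.71 = 61.29 dB.
refrigeration condenser: 87 − 20·log₁₀(19.7/3.1) = 87 − 16.06 = 70.94 dB.
Σ 10^(L/10) = 1.720e+07 → L_total = 10·log₁₀(1.720e+07) = 72.36 dB.

72 dB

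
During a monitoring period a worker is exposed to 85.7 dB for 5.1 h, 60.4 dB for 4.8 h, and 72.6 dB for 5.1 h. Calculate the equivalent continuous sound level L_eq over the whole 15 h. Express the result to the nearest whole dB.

81 dB

Weight each interval's intensity by its duration and average over T = 15 h:
Σ tᵢ·10^(Lᵢ/10) = 5.1·10^(85.7/10) + 4.8·10^(60.4/10) + 5.1·10^(72.6/10) = 1.993e+09.
L_eq = 10·log₁₀(1.993e+09/15) = 81.23 dB.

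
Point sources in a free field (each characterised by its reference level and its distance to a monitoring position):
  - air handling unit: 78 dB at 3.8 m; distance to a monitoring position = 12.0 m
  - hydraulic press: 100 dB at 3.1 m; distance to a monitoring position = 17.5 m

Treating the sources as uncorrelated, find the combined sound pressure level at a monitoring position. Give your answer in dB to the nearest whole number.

First find each source's level at the receiver (point-source: −20·log₁₀(r/r_ref)), then combine on an intensity basis.
air handling unit: 78 − 20·log₁₀(12.0/3.8) = 78 − 9.99 = 68.01 dB.
hydraulic press: 100 − 20·log₁₀(17.5/3.1) = 100 − 15.03 = 84.97 dB.
Σ 10^(L/10) = 3.201e+08 → L_total = 10·log₁₀(3.201e+08) = 85.05 dB.

85 dB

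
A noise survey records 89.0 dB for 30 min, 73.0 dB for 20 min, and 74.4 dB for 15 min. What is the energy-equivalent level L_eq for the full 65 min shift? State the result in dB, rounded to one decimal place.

The energy average is taken in the linear domain: L_eq = 10·log₁₀[(Σ tᵢ·10^(Lᵢ/10))/T], T = 65 min.
Σ tᵢ·10^(Lᵢ/10) = 30·10^(89.0/10) + 20·10^(73.0/10) + 15·10^(74.4/10) = 2.464e+10.
L_eq = 10·log₁₀(2.464e+10/65) = 85.79 dB.

85.8 dB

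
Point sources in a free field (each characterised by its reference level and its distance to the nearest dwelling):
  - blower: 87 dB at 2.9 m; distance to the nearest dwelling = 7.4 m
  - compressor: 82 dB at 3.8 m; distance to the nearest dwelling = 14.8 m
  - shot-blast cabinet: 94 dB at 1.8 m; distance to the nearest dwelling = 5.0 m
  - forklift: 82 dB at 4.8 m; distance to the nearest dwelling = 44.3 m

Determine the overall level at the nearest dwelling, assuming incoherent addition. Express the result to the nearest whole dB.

86 dB

Apply inverse-square spreading to bring every level to the receiver, then sum 10^(L/10).
blower: 87 − 20·log₁₀(7.4/2.9) = 87 − 8.14 = 78.86 dB.
compressor: 82 − 20·log₁₀(14.8/3.8) = 82 − 11.81 = 70.19 dB.
shot-blast cabinet: 94 − 20·log₁₀(5.0/1.8) = 94 − 8.87 = 85.13 dB.
forklift: 82 − 20·log₁₀(44.3/4.8) = 82 − 19.30 = 62.70 dB.
Σ 10^(L/10) = 4.148e+08 → L_total = 10·log₁₀(4.148e+08) = 86.18 dB.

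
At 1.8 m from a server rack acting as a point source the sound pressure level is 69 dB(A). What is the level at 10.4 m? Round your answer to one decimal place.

For a point source, L₂ = L₁ − 20·log₁₀(r₂/r₁).
L₂ = 69 − 20·log₁₀(10.4/1.8) = 69 − 15.235 = 53.76 dB(A).

53.8 dB(A)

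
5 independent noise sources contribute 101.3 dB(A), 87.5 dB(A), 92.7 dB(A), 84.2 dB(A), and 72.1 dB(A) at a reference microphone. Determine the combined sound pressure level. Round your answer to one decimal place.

102.1 dB(A)

Incoherent sources combine by intensity addition: L_total = 10·log₁₀(Σ 10^(L_i/10)).
Σ 10^(L/10) = 10^(101.3/10) + 10^(87.5/10) + 10^(92.7/10) + 10^(84.2/10) + 10^(72.1/10) = 1.619e+10.
L_total = 10·log₁₀(1.619e+10) = 102.09 dB(A).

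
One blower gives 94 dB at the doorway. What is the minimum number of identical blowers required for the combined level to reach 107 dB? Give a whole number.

20

Need L₁ + 10·log₁₀ N ≥ 107, i.e. log₁₀ N ≥ 1.30.
N ≥ 10^(13.0/10) = 19.953, so N = 20.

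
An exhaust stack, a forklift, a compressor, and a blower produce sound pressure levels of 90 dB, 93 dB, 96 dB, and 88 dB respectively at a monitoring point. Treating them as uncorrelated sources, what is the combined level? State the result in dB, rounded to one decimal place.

98.8 dB

For uncorrelated sources the intensities add, so convert each level to linear form, sum, and take 10·log₁₀ of the total.
Σ 10^(L/10) = 10^(90/10) + 10^(93/10) + 10^(96/10) + 10^(88/10) = 7.607e+09.
L_total = 10·log₁₀(7.607e+09) = 98.81 dB.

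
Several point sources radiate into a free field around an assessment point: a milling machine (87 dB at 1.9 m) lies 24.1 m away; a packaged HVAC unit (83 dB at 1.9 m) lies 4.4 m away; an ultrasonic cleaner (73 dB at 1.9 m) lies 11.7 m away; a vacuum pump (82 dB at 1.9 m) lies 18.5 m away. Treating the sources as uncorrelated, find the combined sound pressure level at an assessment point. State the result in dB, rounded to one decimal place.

Propagate each source to the receiver with L = L_ref − 20·log₁₀(r/r_ref), then add intensities.
milling machine: 87 − 20·log₁₀(24.1/1.9) = 87 − 22.07 = 64.93 dB.
packaged HVAC unit: 83 − 20·log₁₀(4.4/1.9) = 83 − 7.29 = 75.71 dB.
ultrasonic cleaner: 73 − 20·log₁₀(11.7/1.9) = 73 − 15.79 = 57.21 dB.
vacuum pump: 82 − 20·log₁₀(18.5/1.9) = 82 − 19.77 = 62.23 dB.
Σ 10^(L/10) = 4.252e+07 → L_total = 10·log₁₀(4.252e+07) = 76.29 dB.

76.3 dB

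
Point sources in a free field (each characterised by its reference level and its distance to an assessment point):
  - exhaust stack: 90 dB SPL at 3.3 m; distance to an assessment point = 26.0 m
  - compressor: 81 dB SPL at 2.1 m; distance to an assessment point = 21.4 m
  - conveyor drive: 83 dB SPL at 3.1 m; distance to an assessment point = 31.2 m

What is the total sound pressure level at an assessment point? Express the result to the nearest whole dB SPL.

73 dB SPL

Apply inverse-square spreading to bring every level to the receiver, then sum 10^(L/10).
exhaust stack: 90 − 20·log₁₀(26.0/3.3) = 90 − 17.93 = 72.07 dB SPL.
compressor: 81 − 20·log₁₀(21.4/2.1) = 81 − 20.16 = 60.84 dB SPL.
conveyor drive: 83 − 20·log₁₀(31.2/3.1) = 83 − 20.06 = 62.94 dB SPL.
Σ 10^(L/10) = 1.929e+07 → L_total = 10·log₁₀(1.929e+07) = 72.85 dB SPL.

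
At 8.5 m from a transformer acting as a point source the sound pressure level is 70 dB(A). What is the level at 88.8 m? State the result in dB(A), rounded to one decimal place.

Point-source attenuation: ΔL = 20·log₁₀(r₂/r₁) = 20·log₁₀(88.8/8.5) = 20.380 dB.
L₂ = 70 − 20·log₁₀(88.8/8.5) = 70 − 20.380 = 49.62 dB(A).

49.6 dB(A)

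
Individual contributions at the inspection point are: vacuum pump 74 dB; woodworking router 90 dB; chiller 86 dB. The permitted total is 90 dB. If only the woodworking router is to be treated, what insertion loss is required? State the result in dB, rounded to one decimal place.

2.4 dB

The untreated sources together contribute 10^(74/10) + 10^(86/10) = 4.232e+08, i.e. 86.27 dB.
To meet 90 dB overall, the treated woodworking router may contribute at most 10^(90/10) − 4.232e+08 = 5.768e+08, i.e. 87.61 dB.
Required insertion loss = 90 − 87.61 = 2.39 dB.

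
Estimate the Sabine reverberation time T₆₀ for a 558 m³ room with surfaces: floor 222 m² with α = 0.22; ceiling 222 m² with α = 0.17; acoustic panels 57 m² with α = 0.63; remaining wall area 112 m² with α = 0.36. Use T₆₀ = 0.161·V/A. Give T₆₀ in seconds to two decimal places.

0.55 s

Total absorption A = 222·0.22 + 222·0.17 + 57·0.63 + 112·0.36 = 162.81 m² sabins.
T₆₀ = 0.161·V/A = 0.161·558/162.81 = 0.552 s.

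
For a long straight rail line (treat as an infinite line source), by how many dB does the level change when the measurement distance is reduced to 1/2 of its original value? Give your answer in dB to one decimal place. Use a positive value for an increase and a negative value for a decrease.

+3.0 dB

Line-source spreading: ΔL = −10·log₁₀(r₂/r₁).
ΔL = −10·log₁₀(0.5) = +3.01 dB.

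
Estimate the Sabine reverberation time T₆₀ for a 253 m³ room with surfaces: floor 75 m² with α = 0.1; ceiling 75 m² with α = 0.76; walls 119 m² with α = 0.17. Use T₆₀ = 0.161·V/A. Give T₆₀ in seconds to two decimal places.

Total absorption A = 75·0.1 + 75·0.76 + 119·0.17 = 84.73 m² sabins.
T₆₀ = 0.161 × 253 / 84.73 = 0.481 s.

0.48 s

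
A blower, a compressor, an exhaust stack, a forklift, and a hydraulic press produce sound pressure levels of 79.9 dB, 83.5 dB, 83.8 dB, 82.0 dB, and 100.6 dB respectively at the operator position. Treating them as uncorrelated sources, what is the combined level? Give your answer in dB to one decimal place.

100.9 dB

Incoherent sources combine by intensity addition: L_total = 10·log₁₀(Σ 10^(L_i/10)).
Σ 10^(L/10) = 10^(79.9/10) + 10^(83.5/10) + 10^(83.8/10) + 10^(82.0/10) + 10^(100.6/10) = 1.220e+10.
L_total = 10·log₁₀(1.220e+10) = 100.86 dB.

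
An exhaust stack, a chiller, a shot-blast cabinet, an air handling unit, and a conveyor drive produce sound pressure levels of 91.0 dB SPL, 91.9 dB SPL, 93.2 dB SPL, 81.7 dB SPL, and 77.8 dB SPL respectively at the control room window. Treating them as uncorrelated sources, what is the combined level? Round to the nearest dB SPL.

For uncorrelated sources the intensities add, so convert each level to linear form, sum, and take 10·log₁₀ of the total.
Σ 10^(L/10) = 10^(91.0/10) + 10^(91.9/10) + 10^(93.2/10) + 10^(81.7/10) + 10^(77.8/10) = 5.105e+09.
L_total = 10·log₁₀(5.105e+09) = 97.08 dB SPL.

97 dB SPL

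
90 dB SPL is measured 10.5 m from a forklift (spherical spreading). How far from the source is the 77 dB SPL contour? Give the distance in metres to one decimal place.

46.9 m

For a point source L₁ − L₂ = 20·log₁₀(r₂/r₁), so r₂ = r₁·10^((L₁−L₂)/20).
r₂ = 10.5·10^((90−77)/20) = 10.5·10^(13.0/20) = 46.90 m.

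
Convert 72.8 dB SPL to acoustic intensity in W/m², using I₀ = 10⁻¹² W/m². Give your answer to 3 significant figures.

I = I₀·10^(L/10) = 10⁻¹² × 10^(72.8/10) = 10^(-4.720).

1.91e-05 W/m²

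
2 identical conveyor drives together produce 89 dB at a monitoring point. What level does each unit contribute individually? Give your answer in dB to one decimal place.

86.0 dB

Dividing the total intensity by 2 lowers the level by 10·log₁₀ 2 = 3.010 dB: L₁ = 89 − 3.010.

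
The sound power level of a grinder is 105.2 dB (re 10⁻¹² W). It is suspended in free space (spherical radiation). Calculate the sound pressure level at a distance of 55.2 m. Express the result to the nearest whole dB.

Free-field spherical radiation: L_p = L_w − 10·log₁₀(4π·r²), r = 55.2 m.
4π·r² = 3.829e+04 m², 10·log₁₀ of that is 45.831 dB.
L_p = 105.2 − 45.831 = 59.37 dB.

59 dB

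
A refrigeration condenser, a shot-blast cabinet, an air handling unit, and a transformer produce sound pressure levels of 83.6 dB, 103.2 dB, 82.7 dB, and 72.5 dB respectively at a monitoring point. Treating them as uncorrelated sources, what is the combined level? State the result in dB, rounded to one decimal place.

103.3 dB

For uncorrelated sources the intensities add, so convert each level to linear form, sum, and take 10·log₁₀ of the total.
Σ 10^(L/10) = 10^(83.6/10) + 10^(103.2/10) + 10^(82.7/10) + 10^(72.5/10) = 2.133e+10.
L_total = 10·log₁₀(2.133e+10) = 103.29 dB.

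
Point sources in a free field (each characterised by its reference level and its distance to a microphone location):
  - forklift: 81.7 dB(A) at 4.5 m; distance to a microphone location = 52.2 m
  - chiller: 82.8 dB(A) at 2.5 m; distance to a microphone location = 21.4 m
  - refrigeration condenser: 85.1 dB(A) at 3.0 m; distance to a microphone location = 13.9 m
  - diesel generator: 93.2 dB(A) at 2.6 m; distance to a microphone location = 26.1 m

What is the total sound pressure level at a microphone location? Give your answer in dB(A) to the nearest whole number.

76 dB(A)

First find each source's level at the receiver (point-source: −20·log₁₀(r/r_ref)), then combine on an intensity basis.
forklift: 81.7 − 20·log₁₀(52.2/4.5) = 81.7 − 21.29 = 60.41 dB(A).
chiller: 82.8 − 20·log₁₀(21.4/2.5) = 82.8 − 18.65 = 64.15 dB(A).
refrigeration condenser: 85.1 − 20·log₁₀(13.9/3.0) = 85.1 − 13.32 = 71.78 dB(A).
diesel generator: 93.2 − 20·log₁₀(26.1/2.6) = 93.2 − 20.03 = 73.17 dB(A).
Σ 10^(L/10) = 3.951e+07 → L_total = 10·log₁₀(3.951e+07) = 75.97 dB(A).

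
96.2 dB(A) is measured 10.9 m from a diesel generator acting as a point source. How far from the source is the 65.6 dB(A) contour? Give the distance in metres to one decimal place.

369.3 m

The 30.6 dB drop corresponds to a distance ratio of 10^(30.6/20) for a point source.
r₂ = 10.9·10^((96.2−65.6)/20) = 10.9·10^(30.6/20) = 369.34 m.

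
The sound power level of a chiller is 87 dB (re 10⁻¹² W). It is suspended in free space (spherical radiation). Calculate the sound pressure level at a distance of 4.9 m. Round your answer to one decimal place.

The power spreads over a sphere of area 4π·r², so L_p = L_w − 10·log₁₀(4π·r²).
4π·r² = 301.7 m², 10·log₁₀ of that is 24.796 dB.
L_p = 87 − 24.796 = 62.20 dB.

62.2 dB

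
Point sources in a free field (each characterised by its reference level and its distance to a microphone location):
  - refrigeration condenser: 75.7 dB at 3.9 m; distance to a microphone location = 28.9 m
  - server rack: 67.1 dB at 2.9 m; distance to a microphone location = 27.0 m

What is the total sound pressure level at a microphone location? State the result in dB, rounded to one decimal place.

58.7 dB

Propagate each source to the receiver with L = L_ref − 20·log₁₀(r/r_ref), then add intensities.
refrigeration condenser: 75.7 − 20·log₁₀(28.9/3.9) = 75.7 − 17.40 = 58.30 dB.
server rack: 67.1 − 20·log₁₀(27.0/2.9) = 67.1 − 19.38 = 47.72 dB.
Σ 10^(L/10) = 7.358e+05 → L_total = 10·log₁₀(7.358e+05) = 58.67 dB.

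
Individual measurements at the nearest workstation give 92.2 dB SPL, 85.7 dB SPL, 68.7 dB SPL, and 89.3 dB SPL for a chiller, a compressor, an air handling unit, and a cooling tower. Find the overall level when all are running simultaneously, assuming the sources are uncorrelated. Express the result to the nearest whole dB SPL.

95 dB SPL

Incoherent sources combine by intensity addition: L_total = 10·log₁₀(Σ 10^(L_i/10)).
Σ 10^(L/10) = 10^(92.2/10) + 10^(85.7/10) + 10^(68.7/10) + 10^(89.3/10) = 2.890e+09.
L_total = 10·log₁₀(2.890e+09) = 94.61 dB SPL.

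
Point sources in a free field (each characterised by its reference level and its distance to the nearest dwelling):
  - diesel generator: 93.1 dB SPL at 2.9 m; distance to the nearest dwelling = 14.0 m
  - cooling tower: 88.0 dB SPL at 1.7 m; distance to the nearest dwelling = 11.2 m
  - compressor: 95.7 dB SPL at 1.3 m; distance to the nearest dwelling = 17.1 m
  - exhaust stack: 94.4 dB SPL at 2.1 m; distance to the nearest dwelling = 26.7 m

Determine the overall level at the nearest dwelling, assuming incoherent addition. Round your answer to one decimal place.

First find each source's level at the receiver (point-source: −20·log₁₀(r/r_ref)), then combine on an intensity basis.
diesel generator: 93.1 − 20·log₁₀(14.0/2.9) = 93.1 − 13.67 = 79.43 dB SPL.
cooling tower: 88.0 − 20·log₁₀(11.2/1.7) = 88.0 − 16.38 = 71.62 dB SPL.
compressor: 95.7 − 20·log₁₀(17.1/1.3) = 95.7 − 22.38 = 73.32 dB SPL.
exhaust stack: 94.4 − 20·log₁₀(26.7/2.1) = 94.4 − 22.09 = 72.31 dB SPL.
Σ 10^(L/10) = 1.407e+08 → L_total = 10·log₁₀(1.407e+08) = 81.48 dB SPL.

81.5 dB SPL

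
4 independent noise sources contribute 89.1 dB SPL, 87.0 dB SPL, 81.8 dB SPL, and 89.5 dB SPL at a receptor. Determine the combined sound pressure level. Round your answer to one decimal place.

93.7 dB SPL

Incoherent sources combine by intensity addition: L_total = 10·log₁₀(Σ 10^(L_i/10)).
Σ 10^(L/10) = 10^(89.1/10) + 10^(87.0/10) + 10^(81.8/10) + 10^(89.5/10) = 2.357e+09.
L_total = 10·log₁₀(2.357e+09) = 93.72 dB SPL.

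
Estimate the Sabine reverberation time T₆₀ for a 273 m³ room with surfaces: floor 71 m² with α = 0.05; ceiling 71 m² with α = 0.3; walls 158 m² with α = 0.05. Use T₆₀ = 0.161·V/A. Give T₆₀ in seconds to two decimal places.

1.34 s

A = Σ Sᵢαᵢ = 71·0.05 + 71·0.3 + 158·0.05 = 32.75 m².
T₆₀ = 0.161 × 273 / 32.75 = 1.342 s.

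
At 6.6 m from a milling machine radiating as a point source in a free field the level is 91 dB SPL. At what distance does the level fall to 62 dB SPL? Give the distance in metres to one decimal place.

Point-source spreading drops the level by 20·log₁₀(r₂/r₁); inverting, r₂/r₁ = 10^(ΔL/20).
r₂ = 6.6·10^((91−62)/20) = 6.6·10^(29.0/20) = 186.01 m.

186.0 m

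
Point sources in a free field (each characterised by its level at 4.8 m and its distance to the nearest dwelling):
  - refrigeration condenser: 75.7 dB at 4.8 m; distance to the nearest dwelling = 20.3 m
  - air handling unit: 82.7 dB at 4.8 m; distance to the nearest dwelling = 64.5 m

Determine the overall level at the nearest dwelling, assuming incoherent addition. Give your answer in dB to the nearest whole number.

65 dB

Apply inverse-square spreading to bring every level to the receiver, then sum 10^(L/10).
refrigeration condenser: 75.7 − 20·log₁₀(20.3/4.8) = 75.7 − 12.53 = 63.17 dB.
air handling unit: 82.7 − 20·log₁₀(64.5/4.8) = 82.7 − 22.57 = 60.13 dB.
Σ 10^(L/10) = 3.109e+06 → L_total = 10·log₁₀(3.109e+06) = 64.93 dB.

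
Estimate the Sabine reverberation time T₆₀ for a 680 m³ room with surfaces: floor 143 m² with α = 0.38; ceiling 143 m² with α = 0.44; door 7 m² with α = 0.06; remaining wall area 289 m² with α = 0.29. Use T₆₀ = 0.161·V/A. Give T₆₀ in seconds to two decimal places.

Total absorption A = 143·0.38 + 143·0.44 + 7·0.06 + 289·0.29 = 201.49 m² sabins.
T₆₀ = 0.161·V/A = 0.161·680/201.49 = 0.543 s.

0.54 s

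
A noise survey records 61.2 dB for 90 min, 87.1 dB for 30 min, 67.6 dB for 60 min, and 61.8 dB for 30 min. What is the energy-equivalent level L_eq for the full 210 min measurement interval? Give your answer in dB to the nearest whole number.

79 dB

Weight each interval's intensity by its duration and average over T = 210 min:
Σ tᵢ·10^(Lᵢ/10) = 90·10^(61.2/10) + 30·10^(87.1/10) + 60·10^(67.6/10) + 30·10^(61.8/10) = 1.590e+10.
L_eq = 10·log₁₀(1.590e+10/210) = 78.79 dB.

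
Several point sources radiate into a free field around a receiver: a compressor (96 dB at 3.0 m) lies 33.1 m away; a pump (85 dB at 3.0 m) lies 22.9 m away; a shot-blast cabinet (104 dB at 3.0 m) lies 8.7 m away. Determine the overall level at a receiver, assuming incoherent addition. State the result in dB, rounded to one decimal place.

Propagate each source to the receiver with L = L_ref − 20·log₁₀(r/r_ref), then add intensities.
compressor: 96 − 20·log₁₀(33.1/3.0) = 96 − 20.85 = 75.15 dB.
pump: 85 − 20·log₁₀(22.9/3.0) = 85 − 17.65 = 67.35 dB.
shot-blast cabinet: 104 − 20·log₁₀(8.7/3.0) = 104 − 9.25 = 94.75 dB.
Σ 10^(L/10) = 3.025e+09 → L_total = 10·log₁₀(3.025e+09) = 94.81 dB.

94.8 dB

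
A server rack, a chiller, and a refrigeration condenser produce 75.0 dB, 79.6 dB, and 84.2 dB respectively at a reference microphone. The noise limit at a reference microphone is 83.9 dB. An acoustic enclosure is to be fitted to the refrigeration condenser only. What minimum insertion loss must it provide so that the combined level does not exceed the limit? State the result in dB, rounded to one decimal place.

Fixed contribution from the other sources: Σ 10^(L/10) = 10^(75.0/10) + 10^(79.6/10) = 1.228e+08 (80.89 dB).
The limit corresponds to 10^(83.9/10) = 2.455e+08; subtracting the fixed part leaves 1.226e+08 for the refrigeration condenser, i.e. 80.89 dB.
So the refrigeration condenser must be reduced from 84.2 to 80.89 dB: IL = 3.31 dB.

3.3 dB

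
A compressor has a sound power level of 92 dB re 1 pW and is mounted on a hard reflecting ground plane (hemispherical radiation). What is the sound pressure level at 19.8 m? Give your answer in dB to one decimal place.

58.1 dB

The power spreads over a hemisphere of area 2π·r², so L_p = L_w − 10·log₁₀(2π·r²).
2π·r² = 2463 m², 10·log₁₀ of that is 33.915 dB.
L_p = 92 − 33.915 = 58.08 dB.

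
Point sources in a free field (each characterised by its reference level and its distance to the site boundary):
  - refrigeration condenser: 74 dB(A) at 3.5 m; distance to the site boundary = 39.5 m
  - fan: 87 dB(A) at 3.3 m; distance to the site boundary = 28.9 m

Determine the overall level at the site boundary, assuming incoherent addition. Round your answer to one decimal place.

Apply inverse-square spreading to bring every level to the receiver, then sum 10^(L/10).
refrigeration condenser: 74 − 20·log₁₀(39.5/3.5) = 74 − 21.05 = 52.95 dB(A).
fan: 87 − 20·log₁₀(28.9/3.3) = 87 − 18.85 = 68.15 dB(A).
Σ 10^(L/10) = 6.732e+06 → L_total = 10·log₁₀(6.732e+06) = 68.28 dB(A).

68.3 dB(A)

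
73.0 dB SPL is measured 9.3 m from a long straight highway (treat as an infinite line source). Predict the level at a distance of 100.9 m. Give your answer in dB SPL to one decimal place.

62.6 dB SPL

For a line source, L₂ = L₁ − 10·log₁₀(r₂/r₁).
L₂ = 73.0 − 10·log₁₀(100.9/9.3) = 73.0 − 10.354 = 62.65 dB SPL.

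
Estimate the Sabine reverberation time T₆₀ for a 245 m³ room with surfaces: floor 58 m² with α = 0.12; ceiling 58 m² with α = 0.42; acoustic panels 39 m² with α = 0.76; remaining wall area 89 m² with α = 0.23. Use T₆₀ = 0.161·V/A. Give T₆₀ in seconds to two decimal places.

0.48 s

A = Σ Sᵢαᵢ = 58·0.12 + 58·0.42 + 39·0.76 + 89·0.23 = 81.43 m².
T₆₀ = 0.161 × 245 / 81.43 = 0.484 s.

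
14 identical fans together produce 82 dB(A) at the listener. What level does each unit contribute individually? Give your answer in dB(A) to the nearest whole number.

Dividing the total intensity by 14 lowers the level by 10·log₁₀ 14 = 11.461 dB: L₁ = 82 − 11.461.

71 dB(A)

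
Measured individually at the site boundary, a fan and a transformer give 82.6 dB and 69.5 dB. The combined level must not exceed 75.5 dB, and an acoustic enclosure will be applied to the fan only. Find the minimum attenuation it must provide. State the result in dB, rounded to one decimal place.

Everything except the fan sums to 10^(69.5/10) = 8.913e+06 in linear terms, 69.50 dB.
The limit corresponds to 10^(75.5/10) = 3.548e+07; subtracting the fixed part leaves 2.657e+07 for the fan, i.e. 74.24 dB.
Required insertion loss = 82.6 − 74.24 = 8.36 dB.

8.4 dB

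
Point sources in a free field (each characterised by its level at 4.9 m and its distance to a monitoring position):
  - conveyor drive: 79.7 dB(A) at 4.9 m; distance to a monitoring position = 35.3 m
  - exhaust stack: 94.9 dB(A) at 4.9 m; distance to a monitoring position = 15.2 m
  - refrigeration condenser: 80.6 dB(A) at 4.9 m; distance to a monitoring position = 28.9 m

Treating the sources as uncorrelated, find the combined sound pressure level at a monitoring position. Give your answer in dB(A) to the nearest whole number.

First find each source's level at the receiver (point-source: −20·log₁₀(r/r_ref)), then combine on an intensity basis.
conveyor drive: 79.7 − 20·log₁₀(35.3/4.9) = 79.7 − 17.15 = 62.55 dB(A).
exhaust stack: 94.9 − 20·log₁₀(15.2/4.9) = 94.9 − 9.83 = 85.07 dB(A).
refrigeration condenser: 80.6 − 20·log₁₀(28.9/4.9) = 80.6 − 15.41 = 65.19 dB(A).
Σ 10^(L/10) = 3.262e+08 → L_total = 10·log₁₀(3.262e+08) = 85.14 dB(A).

85 dB(A)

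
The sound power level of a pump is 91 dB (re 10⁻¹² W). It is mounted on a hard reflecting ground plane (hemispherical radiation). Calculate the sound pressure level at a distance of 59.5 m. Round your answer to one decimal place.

47.5 dB

The power spreads over a hemisphere of area 2π·r², so L_p = L_w − 10·log₁₀(2π·r²).
2π·r² = 2.224e+04 m², 10·log₁₀ of that is 43.472 dB.
L_p = 91 − 43.472 = 47.53 dB.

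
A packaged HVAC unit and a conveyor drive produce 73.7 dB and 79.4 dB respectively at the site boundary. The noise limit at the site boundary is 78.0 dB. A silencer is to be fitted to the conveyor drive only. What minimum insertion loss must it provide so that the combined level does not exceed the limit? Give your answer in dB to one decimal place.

3.4 dB

The untreated sources together contribute 10^(73.7/10) = 2.344e+07, i.e. 73.70 dB.
To meet 78.0 dB overall, the treated conveyor drive may contribute at most 10^(78.0/10) − 2.344e+07 = 3.965e+07, i.e. 75.98 dB.
So the conveyor drive must be reduced from 79.4 to 75.98 dB: IL = 3.42 dB.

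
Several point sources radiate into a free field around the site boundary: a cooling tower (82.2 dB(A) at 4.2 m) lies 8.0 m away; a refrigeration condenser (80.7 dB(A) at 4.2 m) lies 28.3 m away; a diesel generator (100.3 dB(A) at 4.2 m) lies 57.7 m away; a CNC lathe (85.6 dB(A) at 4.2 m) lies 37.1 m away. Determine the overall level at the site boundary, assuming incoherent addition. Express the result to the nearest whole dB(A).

80 dB(A)

First find each source's level at the receiver (point-source: −20·log₁₀(r/r_ref)), then combine on an intensity basis.
cooling tower: 82.2 − 20·log₁₀(8.0/4.2) = 82.2 − 5.60 = 76.60 dB(A).
refrigeration condenser: 80.7 − 20·log₁₀(28.3/4.2) = 80.7 − 16.57 = 64.13 dB(A).
diesel generator: 100.3 − 20·log₁₀(57.7/4.2) = 100.3 − 22.76 = 77.54 dB(A).
CNC lathe: 85.6 − 20·log₁₀(37.1/4.2) = 85.6 − 18.92 = 66.68 dB(A).
Σ 10^(L/10) = 1.098e+08 → L_total = 10·log₁₀(1.098e+08) = 80.40 dB(A).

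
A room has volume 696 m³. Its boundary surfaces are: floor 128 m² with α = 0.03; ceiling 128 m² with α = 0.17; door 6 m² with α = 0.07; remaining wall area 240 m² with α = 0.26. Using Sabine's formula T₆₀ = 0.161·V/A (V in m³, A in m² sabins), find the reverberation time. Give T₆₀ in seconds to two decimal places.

A = Σ Sᵢαᵢ = 128·0.03 + 128·0.17 + 6·0.07 + 240·0.26 = 88.42 m².
T₆₀ = 0.161 × 696 / 88.42 = 1.267 s.

1.27 s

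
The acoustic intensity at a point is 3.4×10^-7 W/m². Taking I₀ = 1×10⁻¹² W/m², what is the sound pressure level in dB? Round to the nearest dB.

55 dB

L = 10·log₁₀(I/I₀) = 10·log₁₀(3.4×10^-7/10⁻¹²) = 10·log₁₀(3.4×10^5).
L = 10·(0.5315 + 5) = 55.31 dB.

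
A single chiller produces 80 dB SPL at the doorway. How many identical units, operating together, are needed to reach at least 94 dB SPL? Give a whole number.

Need L₁ + 10·log₁₀ N ≥ 94, i.e. log₁₀ N ≥ 1.40.
N ≥ 10^(14.0/10) = 25.119, so N = 26.

26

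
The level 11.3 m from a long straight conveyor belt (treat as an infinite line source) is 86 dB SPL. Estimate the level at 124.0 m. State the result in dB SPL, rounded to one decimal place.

75.6 dB SPL

For a line source, L₂ = L₁ − 10·log₁₀(r₂/r₁).
L₂ = 86 − 10·log₁₀(124.0/11.3) = 86 − 10.403 = 75.60 dB SPL.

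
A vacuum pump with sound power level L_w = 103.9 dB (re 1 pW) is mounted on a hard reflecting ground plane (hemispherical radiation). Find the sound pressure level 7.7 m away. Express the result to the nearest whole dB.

L_p = L_w − 10·log₁₀(2π·r²) with r = 7.7 m.
2π·r² = 372.5 m², 10·log₁₀ of that is 25.712 dB.
L_p = 103.9 − 25.712 = 78.19 dB.

78 dB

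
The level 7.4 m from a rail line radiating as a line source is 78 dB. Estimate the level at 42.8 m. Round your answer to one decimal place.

70.4 dB

For a line source, L₂ = L₁ − 10·log₁₀(r₂/r₁).
L₂ = 78 − 10·log₁₀(42.8/7.4) = 78 − 7.622 = 70.38 dB.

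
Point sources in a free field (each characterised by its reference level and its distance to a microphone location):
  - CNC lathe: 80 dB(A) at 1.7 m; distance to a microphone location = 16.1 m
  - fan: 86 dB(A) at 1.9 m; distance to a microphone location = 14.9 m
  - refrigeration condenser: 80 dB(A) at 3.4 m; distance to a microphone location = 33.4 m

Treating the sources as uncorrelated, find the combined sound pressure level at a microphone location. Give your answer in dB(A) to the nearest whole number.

69 dB(A)

Propagate each source to the receiver with L = L_ref − 20·log₁₀(r/r_ref), then add intensities.
CNC lathe: 80 − 20·log₁₀(16.1/1.7) = 80 − 19.53 = 60.47 dB(A).
fan: 86 − 20·log₁₀(14.9/1.9) = 86 − 17.89 = 68.11 dB(A).
refrigeration condenser: 80 − 20·log₁₀(33.4/3.4) = 80 − 19.85 = 60.15 dB(A).
Σ 10^(L/10) = 8.625e+06 → L_total = 10·log₁₀(8.625e+06) = 69.36 dB(A).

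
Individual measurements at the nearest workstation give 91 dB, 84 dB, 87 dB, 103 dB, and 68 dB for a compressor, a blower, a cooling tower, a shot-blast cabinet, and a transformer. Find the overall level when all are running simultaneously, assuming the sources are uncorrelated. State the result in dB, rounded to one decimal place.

For uncorrelated sources the intensities add, so convert each level to linear form, sum, and take 10·log₁₀ of the total.
Σ 10^(L/10) = 10^(91/10) + 10^(84/10) + 10^(87/10) + 10^(103/10) + 10^(68/10) = 2.197e+10.
L_total = 10·log₁₀(2.197e+10) = 103.42 dB.

103.4 dB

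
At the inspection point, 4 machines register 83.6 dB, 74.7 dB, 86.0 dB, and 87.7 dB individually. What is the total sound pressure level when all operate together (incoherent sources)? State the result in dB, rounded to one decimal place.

Incoherent sources combine by intensity addition: L_total = 10·log₁₀(Σ 10^(L_i/10)).
Σ 10^(L/10) = 10^(83.6/10) + 10^(74.7/10) + 10^(86.0/10) + 10^(87.7/10) = 1.246e+09.
L_total = 10·log₁₀(1.246e+09) = 90.95 dB.

91.0 dB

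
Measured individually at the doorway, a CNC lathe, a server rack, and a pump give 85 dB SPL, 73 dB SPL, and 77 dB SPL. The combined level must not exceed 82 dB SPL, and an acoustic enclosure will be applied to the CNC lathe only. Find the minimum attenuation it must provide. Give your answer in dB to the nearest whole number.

6 dB

The untreated sources together contribute 10^(73/10) + 10^(77/10) = 7.007e+07, i.e. 78.46 dB SPL.
To meet 82 dB SPL overall, the treated CNC lathe may contribute at most 10^(82/10) − 7.007e+07 = 8.842e+07, i.e. 79.47 dB SPL.
Required insertion loss = 85 − 79.47 = 5.53 dB.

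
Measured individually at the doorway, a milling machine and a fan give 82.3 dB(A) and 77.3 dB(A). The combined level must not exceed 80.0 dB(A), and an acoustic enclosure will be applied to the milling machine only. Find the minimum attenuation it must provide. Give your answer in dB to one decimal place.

Everything except the milling machine sums to 10^(77.3/10) = 5.370e+07 in linear terms, 77.30 dB(A).
To meet 80.0 dB(A) overall, the treated milling machine may contribute at most 10^(80.0/10) − 5.370e+07 = 4.630e+07, i.e. 76.66 dB(A).
Required insertion loss = 82.3 − 76.66 = 5.64 dB.

5.6 dB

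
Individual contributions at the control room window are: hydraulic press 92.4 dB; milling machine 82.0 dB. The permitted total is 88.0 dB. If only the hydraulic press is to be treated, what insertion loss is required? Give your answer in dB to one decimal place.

Fixed contribution from the other source: Σ 10^(L/10) = 10^(82.0/10) = 1.585e+08 (82.00 dB).
To meet 88.0 dB overall, the treated hydraulic press may contribute at most 10^(88.0/10) − 1.585e+08 = 4.725e+08, i.e. 86.74 dB.
So the hydraulic press must be reduced from 92.4 to 86.74 dB: IL = 5.66 dB.

5.7 dB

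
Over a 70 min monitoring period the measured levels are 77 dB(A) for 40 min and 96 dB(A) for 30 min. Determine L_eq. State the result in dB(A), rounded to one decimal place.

The energy average is taken in the linear domain: L_eq = 10·log₁₀[(Σ tᵢ·10^(Lᵢ/10))/T], T = 70 min.
Σ tᵢ·10^(Lᵢ/10) = 40·10^(77/10) + 30·10^(96/10) = 1.214e+11.
L_eq = 10·log₁₀(1.214e+11/70) = 92.39 dB(A).

92.4 dB(A)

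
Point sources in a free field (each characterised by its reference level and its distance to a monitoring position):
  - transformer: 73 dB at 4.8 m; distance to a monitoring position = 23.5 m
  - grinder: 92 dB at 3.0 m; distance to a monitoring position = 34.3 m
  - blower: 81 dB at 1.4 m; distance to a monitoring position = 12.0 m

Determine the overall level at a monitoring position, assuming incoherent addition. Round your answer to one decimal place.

71.7 dB

Propagate each source to the receiver with L = L_ref − 20·log₁₀(r/r_ref), then add intensities.
transformer: 73 − 20·log₁₀(23.5/4.8) = 73 − 13.80 = 59.20 dB.
grinder: 92 − 20·log₁₀(34.3/3.0) = 92 − 21.16 = 70.84 dB.
blower: 81 − 20·log₁₀(12.0/1.4) = 81 − 18.66 = 62.34 dB.
Σ 10^(L/10) = 1.467e+07 → L_total = 10·log₁₀(1.467e+07) = 71.66 dB.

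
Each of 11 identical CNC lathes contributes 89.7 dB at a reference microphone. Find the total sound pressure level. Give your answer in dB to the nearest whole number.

L_total = L₁ + 10·log₁₀ N for N identical incoherent sources.
L_total = 89.7 + 10·log₁₀(11) = 89.7 + 10.414 = 100.11 dB.

100 dB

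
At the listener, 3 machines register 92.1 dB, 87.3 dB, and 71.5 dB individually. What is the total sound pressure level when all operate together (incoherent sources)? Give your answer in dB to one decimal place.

93.4 dB

For uncorrelated sources the intensities add, so convert each level to linear form, sum, and take 10·log₁₀ of the total.
Σ 10^(L/10) = 10^(92.1/10) + 10^(87.3/10) + 10^(71.5/10) = 2.173e+09.
L_total = 10·log₁₀(2.173e+09) = 93.37 dB.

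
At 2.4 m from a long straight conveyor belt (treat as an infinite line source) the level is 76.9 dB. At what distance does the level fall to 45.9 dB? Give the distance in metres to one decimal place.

For a line source L₁ − L₂ = 10·log₁₀(r₂/r₁), so r₂ = r₁·10^((L₁−L₂)/10).
r₂ = 2.4·10^((76.9−45.9)/10) = 2.4·10^(31.0/10) = 3021.42 m.

3021.4 m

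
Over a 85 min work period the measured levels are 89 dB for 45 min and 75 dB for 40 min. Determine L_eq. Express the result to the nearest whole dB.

86 dB

Weight each interval's intensity by its duration and average over T = 85 min:
Σ tᵢ·10^(Lᵢ/10) = 45·10^(89/10) + 40·10^(75/10) = 3.701e+10.
L_eq = 10·log₁₀(3.701e+10/85) = 86.39 dB.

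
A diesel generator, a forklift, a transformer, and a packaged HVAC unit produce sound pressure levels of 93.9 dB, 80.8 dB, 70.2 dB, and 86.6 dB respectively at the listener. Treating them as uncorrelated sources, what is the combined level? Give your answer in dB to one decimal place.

Incoherent sources combine by intensity addition: L_total = 10·log₁₀(Σ 10^(L_i/10)).
Σ 10^(L/10) = 10^(93.9/10) + 10^(80.8/10) + 10^(70.2/10) + 10^(86.6/10) = 3.042e+09.
L_total = 10·log₁₀(3.042e+09) = 94.83 dB.

94.8 dB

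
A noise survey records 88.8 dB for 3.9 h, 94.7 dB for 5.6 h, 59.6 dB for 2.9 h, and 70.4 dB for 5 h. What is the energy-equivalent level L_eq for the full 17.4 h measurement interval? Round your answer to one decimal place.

The energy average is taken in the linear domain: L_eq = 10·log₁₀[(Σ tᵢ·10^(Lᵢ/10))/T], T = 17.4 h.
Σ tᵢ·10^(Lᵢ/10) = 3.9·10^(88.8/10) + 5.6·10^(94.7/10) + 2.9·10^(59.6/10) + 5·10^(70.4/10) = 1.954e+10.
L_eq = 10·log₁₀(1.954e+10/17.4) = 90.50 dB.

90.5 dB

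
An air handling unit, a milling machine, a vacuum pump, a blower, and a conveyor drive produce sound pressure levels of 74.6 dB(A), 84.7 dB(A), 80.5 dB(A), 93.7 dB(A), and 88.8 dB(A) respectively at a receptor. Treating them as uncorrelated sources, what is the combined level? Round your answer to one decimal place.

For uncorrelated sources the intensities add, so convert each level to linear form, sum, and take 10·log₁₀ of the total.
Σ 10^(L/10) = 10^(74.6/10) + 10^(84.7/10) + 10^(80.5/10) + 10^(93.7/10) + 10^(88.8/10) = 3.539e+09.
L_total = 10·log₁₀(3.539e+09) = 95.49 dB(A).

95.5 dB(A)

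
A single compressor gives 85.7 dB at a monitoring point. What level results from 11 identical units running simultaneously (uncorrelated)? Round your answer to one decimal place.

N identical incoherent sources raise the level by 10·log₁₀ N.
L_total = 85.7 + 10·log₁₀(11) = 85.7 + 10.414 = 96.11 dB.

96.1 dB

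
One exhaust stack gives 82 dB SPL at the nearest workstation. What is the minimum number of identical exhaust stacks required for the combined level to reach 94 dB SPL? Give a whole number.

The shortfall is 94 − 82 = 12.0 dB, and N units add 10·log₁₀ N, so need 10·log₁₀ N ≥ 12.0.
N ≥ 10^(12.0/10) = 15.849, so N = 16.

16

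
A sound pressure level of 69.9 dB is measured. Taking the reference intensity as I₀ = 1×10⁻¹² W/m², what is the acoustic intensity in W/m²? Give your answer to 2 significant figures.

9.8e-06 W/m²

I/I₀ = 10^(69.9/10) = 9.772e+06, so I = 9.772e+06 × 10⁻¹² W/m².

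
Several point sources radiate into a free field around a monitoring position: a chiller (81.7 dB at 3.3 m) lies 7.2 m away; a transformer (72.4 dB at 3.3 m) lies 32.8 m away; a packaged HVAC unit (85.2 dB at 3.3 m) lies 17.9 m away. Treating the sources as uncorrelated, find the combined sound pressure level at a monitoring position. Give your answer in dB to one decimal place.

Propagate each source to the receiver with L = L_ref − 20·log₁₀(r/r_ref), then add intensities.
chiller: 81.7 − 20·log₁₀(7.2/3.3) = 81.7 − 6.78 = 74.92 dB.
transformer: 72.4 − 20·log₁₀(32.8/3.3) = 72.4 − 19.95 = 52.45 dB.
packaged HVAC unit: 85.2 − 20·log₁₀(17.9/3.3) = 85.2 − 14.69 = 70.51 dB.
Σ 10^(L/10) = 4.250e+07 → L_total = 10·log₁₀(4.250e+07) = 76.28 dB.

76.3 dB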